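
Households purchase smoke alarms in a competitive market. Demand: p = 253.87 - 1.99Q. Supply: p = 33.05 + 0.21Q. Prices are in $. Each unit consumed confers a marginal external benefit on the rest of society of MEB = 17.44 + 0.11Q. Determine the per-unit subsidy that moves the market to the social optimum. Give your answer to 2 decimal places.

subsidy = $29.98 per unit

Social marginal benefit = demand + MEB = 271.31 - 1.88Q.
Set SMB = MC: 271.31 - 1.88Q = 33.05 + 0.21Q → Q* = 114.0000.
The Pigouvian subsidy equals MEB at Q*: 17.44 + 0.11×114.0000 = 29.9800.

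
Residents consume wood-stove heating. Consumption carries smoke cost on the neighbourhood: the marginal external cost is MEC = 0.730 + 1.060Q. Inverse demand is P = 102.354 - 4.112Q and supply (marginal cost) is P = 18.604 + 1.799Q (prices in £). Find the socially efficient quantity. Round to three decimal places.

Q* = 11.909

Social marginal benefit = demand − MEC = 101.624 - 5.172Q.
Set SMB = MC: 101.624 - 5.172Q = 18.604 + 1.799Q → Q* = 11.9093.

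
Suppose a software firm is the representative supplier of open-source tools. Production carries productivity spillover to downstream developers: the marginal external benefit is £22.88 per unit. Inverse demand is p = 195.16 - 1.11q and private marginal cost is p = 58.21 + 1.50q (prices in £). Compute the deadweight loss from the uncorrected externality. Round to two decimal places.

DWL = £100.29

Market equilibrium (private): 58.21 + 1.50q = 195.16 - 1.11q → q_m = 52.4713.
Social marginal cost = private MC − MEB = 35.33 + 1.50q.
Set SMC = demand: 35.33 + 1.50q = 195.16 - 1.11q → q* = 61.2375.
Between q* and q_m the wedge demand − SMC runs linearly from 0 to MEB(q_m), so the loss is a triangle.
DWL = ½ × 8.7662 × 22.8800 = 100.2853.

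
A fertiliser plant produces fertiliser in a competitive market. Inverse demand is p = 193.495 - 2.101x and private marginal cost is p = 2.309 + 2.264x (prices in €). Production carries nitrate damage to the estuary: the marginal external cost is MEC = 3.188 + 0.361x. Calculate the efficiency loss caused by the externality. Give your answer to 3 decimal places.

DWL = €38.192

Market equilibrium (private): 2.309 + 2.264x = 193.495 - 2.101x → x_m = 43.7998.
Social marginal cost = private MC + MEC = 5.497 + 2.625x.
Set SMC = demand: 5.497 + 2.625x = 193.495 - 2.101x → x* = 39.7795.
Height of the DWL triangle at x_m is SMC(x_m) − demand(x_m) = MEC(x_m) = 18.9997.
DWL = ½ × 4.0203 × 18.9997 = 38.1922.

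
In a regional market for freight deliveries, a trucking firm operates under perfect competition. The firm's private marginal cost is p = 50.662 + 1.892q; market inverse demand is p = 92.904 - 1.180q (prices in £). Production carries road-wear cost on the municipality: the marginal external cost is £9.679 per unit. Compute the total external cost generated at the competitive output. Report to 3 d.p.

£133.093

Market equilibrium (private): 50.662 + 1.892q = 92.904 - 1.180q → q_m = 13.7507.
Total external cost = MEC × q_m = 9.679 × 13.7507 = 133.0930.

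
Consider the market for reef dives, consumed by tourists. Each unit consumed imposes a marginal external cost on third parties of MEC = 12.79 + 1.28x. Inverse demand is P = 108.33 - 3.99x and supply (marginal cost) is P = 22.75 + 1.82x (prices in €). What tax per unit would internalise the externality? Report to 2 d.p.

Social marginal benefit = demand − MEC = 95.54 - 5.27x.
Set SMB = MC: 95.54 - 5.27x = 22.75 + 1.82x → x* = 10.2666.
The Pigouvian tax equals MEC at x*: 12.79 + 1.28×10.2666 = 25.9312.

tax = €25.93 per unit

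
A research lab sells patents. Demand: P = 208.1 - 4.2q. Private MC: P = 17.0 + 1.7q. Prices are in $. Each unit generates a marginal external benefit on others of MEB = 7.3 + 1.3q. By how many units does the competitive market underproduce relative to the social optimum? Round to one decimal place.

10.7 units

Market equilibrium (private): 17.0 + 1.7q = 208.1 - 4.2q → q_m = 32.3898.
Social marginal cost = private MC − MEB = 9.7 + 0.4q.
Set SMC = demand: 9.7 + 0.4q = 208.1 - 4.2q → q* = 43.1304.
Gap = |32.3898 − 43.1304| = 10.7406.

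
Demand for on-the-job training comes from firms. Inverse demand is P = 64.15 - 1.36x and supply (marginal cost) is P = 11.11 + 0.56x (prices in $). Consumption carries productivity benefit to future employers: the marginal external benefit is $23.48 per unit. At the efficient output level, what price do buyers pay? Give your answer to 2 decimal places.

P = $9.95

Social marginal benefit = demand + MEB = 87.63 - 1.36x.
Set SMB = MC: 87.63 - 1.36x = 11.11 + 0.56x → x* = 39.8542.
Consumer price on the demand curve at x*: 64.15 − 1.36×39.8542 = 9.9483.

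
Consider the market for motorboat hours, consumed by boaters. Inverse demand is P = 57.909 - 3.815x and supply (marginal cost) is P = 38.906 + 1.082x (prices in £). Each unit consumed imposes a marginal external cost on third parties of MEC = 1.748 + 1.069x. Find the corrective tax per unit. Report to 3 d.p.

Social marginal benefit = demand − MEC = 56.161 - 4.884x.
Set SMB = MC: 56.161 - 4.884x = 38.906 + 1.082x → x* = 2.8922.
The Pigouvian tax equals MEC at x*: 1.748 + 1.069×2.8922 = 4.8398.

tax = £4.840 per unit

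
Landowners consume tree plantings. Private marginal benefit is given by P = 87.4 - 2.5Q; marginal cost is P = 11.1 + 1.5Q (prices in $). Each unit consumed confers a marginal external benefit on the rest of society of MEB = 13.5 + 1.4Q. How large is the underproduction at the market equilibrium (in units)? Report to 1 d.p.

15.5 units

Market equilibrium (private): 11.1 + 1.5Q = 87.4 - 2.5Q → Q_m = 19.0750.
Social marginal benefit = demand + MEB = 100.9 - 1.1Q.
Set SMB = MC: 100.9 - 1.1Q = 11.1 + 1.5Q → Q* = 34.5385.
Gap = |19.0750 − 34.5385| = 15.4635.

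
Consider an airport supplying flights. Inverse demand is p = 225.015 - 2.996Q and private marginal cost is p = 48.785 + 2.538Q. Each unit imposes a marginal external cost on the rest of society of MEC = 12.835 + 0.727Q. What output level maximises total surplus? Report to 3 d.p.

Q* = 26.097

Social marginal cost = private MC + MEC = 61.620 + 3.265Q.
Set SMC = demand: 61.620 + 3.265Q = 225.015 - 2.996Q → Q* = 26.0973.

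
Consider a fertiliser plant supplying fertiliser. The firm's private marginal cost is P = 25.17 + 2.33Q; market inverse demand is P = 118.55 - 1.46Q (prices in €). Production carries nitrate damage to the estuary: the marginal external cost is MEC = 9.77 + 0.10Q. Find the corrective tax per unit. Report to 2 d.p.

Social marginal cost = private MC + MEC = 34.94 + 2.43Q.
Set SMC = demand: 34.94 + 2.43Q = 118.55 - 1.46Q → Q* = 21.4936.
The Pigouvian tax equals MEC at Q*: 9.77 + 0.10×21.4936 = 11.9194.

tax = €11.92 per unit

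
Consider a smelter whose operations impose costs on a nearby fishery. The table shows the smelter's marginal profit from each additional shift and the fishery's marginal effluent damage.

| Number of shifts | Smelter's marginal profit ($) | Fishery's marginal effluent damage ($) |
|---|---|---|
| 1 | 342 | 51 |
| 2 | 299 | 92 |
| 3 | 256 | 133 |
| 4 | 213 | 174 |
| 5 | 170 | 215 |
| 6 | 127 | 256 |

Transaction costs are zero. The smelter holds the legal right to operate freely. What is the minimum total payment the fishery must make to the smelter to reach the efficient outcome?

Left alone the smelter would choose level 6 (marginal profit stays positive).
Efficient level: k* = 4 (marginal profit ≥ marginal effluent damage through 4).
The fishery must at least cover the smelter's forgone profit from cutting 6→4: 170 + 127 = 297.

$297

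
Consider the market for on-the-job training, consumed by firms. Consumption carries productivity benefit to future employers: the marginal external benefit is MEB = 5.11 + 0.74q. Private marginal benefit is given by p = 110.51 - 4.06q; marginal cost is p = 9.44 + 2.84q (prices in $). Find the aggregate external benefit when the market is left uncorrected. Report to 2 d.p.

$154.24

Market equilibrium (private): 9.44 + 2.84q = 110.51 - 4.06q → q_m = 14.6478.
Total external benefit = ∫₀^{q_m} (5.11 + 0.74q) dq = 5.11×14.6478 + ½×0.74×14.6478² = 154.2367.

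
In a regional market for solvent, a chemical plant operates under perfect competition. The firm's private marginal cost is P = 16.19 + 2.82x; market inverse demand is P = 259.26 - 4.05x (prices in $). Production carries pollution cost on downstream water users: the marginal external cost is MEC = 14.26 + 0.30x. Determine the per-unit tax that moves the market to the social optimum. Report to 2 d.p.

Social marginal cost = private MC + MEC = 30.45 + 3.12x.
Set SMC = demand: 30.45 + 3.12x = 259.26 - 4.05x → x* = 31.9121.
The Pigouvian tax equals MEC at x*: 14.26 + 0.30×31.9121 = 23.8336.

tax = $23.83 per unit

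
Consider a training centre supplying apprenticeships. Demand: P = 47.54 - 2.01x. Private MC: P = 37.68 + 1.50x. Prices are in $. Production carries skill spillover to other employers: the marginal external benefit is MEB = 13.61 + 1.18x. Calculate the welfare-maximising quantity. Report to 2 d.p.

Social marginal cost = private MC − MEB = 24.07 + 0.32x.
Set SMC = demand: 24.07 + 0.32x = 47.54 - 2.01x → x* = 10.0730.

x* = 10.07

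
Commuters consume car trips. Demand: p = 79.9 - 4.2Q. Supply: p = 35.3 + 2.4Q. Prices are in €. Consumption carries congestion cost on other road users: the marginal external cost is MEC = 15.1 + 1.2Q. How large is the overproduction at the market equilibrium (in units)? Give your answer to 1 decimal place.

3.0 units

Market equilibrium (private): 35.3 + 2.4Q = 79.9 - 4.2Q → Q_m = 6.7576.
Social marginal benefit = demand − MEC = 64.8 - 5.4Q.
Set SMB = MC: 64.8 - 5.4Q = 35.3 + 2.4Q → Q* = 3.7821.
Gap = |6.7576 − 3.7821| = 2.9755.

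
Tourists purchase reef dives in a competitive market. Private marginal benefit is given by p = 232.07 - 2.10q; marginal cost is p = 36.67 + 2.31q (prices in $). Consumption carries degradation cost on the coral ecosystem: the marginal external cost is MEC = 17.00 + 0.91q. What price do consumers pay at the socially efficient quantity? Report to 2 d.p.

Social marginal benefit = demand − MEC = 215.07 - 3.01q.
Set SMB = MC: 215.07 - 3.01q = 36.67 + 2.31q → q* = 33.5338.
Consumer price on the demand curve at q*: 232.07 − 2.10×33.5338 = 161.6490.

P = $161.65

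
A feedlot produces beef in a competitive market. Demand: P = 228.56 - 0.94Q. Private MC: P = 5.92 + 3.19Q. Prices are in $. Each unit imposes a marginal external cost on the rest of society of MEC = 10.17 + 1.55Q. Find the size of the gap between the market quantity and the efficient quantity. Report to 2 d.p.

16.50 units

Market equilibrium (private): 5.92 + 3.19Q = 228.56 - 0.94Q → Q_m = 53.9080.
Social marginal cost = private MC + MEC = 16.09 + 4.74Q.
Set SMC = demand: 16.09 + 4.74Q = 228.56 - 0.94Q → Q* = 37.4067.
Gap = |53.9080 − 37.4067| = 16.5013.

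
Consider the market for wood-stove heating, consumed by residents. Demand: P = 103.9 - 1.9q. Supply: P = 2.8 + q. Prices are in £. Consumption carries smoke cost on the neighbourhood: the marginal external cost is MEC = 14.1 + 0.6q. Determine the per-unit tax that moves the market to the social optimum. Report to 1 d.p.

tax = £29.0 per unit

Social marginal benefit = demand − MEC = 89.8 - 2.5q.
Set SMB = MC: 89.8 - 2.5q = 2.8 + q → q* = 24.8571.
The Pigouvian tax equals MEC at q*: 14.1 + 0.6×24.8571 = 29.0143.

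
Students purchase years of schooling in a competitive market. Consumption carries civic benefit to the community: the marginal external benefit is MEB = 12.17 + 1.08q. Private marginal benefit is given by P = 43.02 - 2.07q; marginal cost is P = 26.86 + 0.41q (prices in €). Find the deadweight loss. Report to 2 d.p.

DWL = €131.76

Market equilibrium (private): 26.86 + 0.41q = 43.02 - 2.07q → q_m = 6.5161.
Social marginal benefit = demand + MEB = 55.19 - 0.99q.
Set SMB = MC: 55.19 - 0.99q = 26.86 + 0.41q → q* = 20.2357.
Between q* and q_m the wedge SMB − MC runs linearly from 0 to MEB(q_m), so the loss is a triangle.
DWL = ½ × 13.7196 × 19.2074 = 131.7589.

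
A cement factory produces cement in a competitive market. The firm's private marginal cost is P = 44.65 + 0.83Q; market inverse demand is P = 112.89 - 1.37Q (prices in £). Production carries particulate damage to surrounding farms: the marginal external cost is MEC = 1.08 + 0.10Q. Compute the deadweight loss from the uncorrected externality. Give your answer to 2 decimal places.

DWL = £3.80

Market equilibrium (private): 44.65 + 0.83Q = 112.89 - 1.37Q → Q_m = 31.0182.
Social marginal cost = private MC + MEC = 45.73 + 0.93Q.
Set SMC = demand: 45.73 + 0.93Q = 112.89 - 1.37Q → Q* = 29.2000.
The loss is the area between SMC and demand from Q* to Q_m; with linear curves that's a triangle of height MEC(Q_m).
DWL = ½ × 1.8182 × 4.1818 = 3.8017.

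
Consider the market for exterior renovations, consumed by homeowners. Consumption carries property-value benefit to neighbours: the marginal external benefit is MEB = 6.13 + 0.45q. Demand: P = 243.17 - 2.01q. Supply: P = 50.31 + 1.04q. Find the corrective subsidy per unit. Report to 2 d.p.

subsidy = 40.57 per unit

Social marginal benefit = demand + MEB = 249.30 - 1.56q.
Set SMB = MC: 249.30 - 1.56q = 50.31 + 1.04q → q* = 76.5346.
The Pigouvian subsidy equals MEB at q*: 6.13 + 0.45×76.5346 = 40.5706.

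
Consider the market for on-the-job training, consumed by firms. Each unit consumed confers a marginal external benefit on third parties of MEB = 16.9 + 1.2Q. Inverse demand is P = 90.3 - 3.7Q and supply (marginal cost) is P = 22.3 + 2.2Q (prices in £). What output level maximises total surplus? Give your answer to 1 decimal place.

Q* = 18.1

Social marginal benefit = demand + MEB = 107.2 - 2.5Q.
Set SMB = MC: 107.2 - 2.5Q = 22.3 + 2.2Q → Q* = 18.0638.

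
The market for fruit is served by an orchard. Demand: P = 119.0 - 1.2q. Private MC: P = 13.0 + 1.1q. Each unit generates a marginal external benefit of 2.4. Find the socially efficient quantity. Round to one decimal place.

Social marginal cost = private MC − MEB = 10.6 + 1.1q.
Set SMC = demand: 10.6 + 1.1q = 119.0 - 1.2q → q* = 47.1304.

q* = 47.1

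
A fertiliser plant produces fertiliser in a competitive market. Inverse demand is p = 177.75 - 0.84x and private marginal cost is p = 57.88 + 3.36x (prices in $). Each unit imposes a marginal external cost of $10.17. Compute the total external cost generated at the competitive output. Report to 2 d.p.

Market equilibrium (private): 57.88 + 3.36x = 177.75 - 0.84x → x_m = 28.5405.
Total external cost = MEC × x_m = 10.17 × 28.5405 = 290.2569.

$290.26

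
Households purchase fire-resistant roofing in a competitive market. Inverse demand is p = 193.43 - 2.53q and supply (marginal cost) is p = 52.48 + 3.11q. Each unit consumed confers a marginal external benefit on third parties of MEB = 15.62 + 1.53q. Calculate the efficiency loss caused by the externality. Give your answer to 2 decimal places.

DWL = 352.86

Market equilibrium (private): 52.48 + 3.11q = 193.43 - 2.53q → q_m = 24.9911.
Social marginal benefit = demand + MEB = 209.05 - q.
Set SMB = MC: 209.05 - q = 52.48 + 3.11q → q* = 38.0949.
Between q* and q_m the wedge SMB − MC runs linearly from 0 to MEB(q_m), so the loss is a triangle.
DWL = ½ × 13.1038 × 53.8564 = 352.8617.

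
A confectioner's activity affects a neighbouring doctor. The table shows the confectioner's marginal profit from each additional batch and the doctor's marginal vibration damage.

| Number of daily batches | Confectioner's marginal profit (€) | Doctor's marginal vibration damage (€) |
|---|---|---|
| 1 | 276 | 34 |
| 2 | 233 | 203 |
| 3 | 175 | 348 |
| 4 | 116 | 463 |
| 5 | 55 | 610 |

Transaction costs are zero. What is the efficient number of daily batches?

2

Bargaining reaches the level where marginal profit last exceeds marginal vibration damage.
That holds through level 2 (233 ≥ 203) but not at 3 (175 < 348).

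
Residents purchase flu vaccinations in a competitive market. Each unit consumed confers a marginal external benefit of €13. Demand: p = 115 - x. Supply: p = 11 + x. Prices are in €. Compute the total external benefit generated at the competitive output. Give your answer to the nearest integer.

Market equilibrium (private): 11 + x = 115 - x → x_m = 52.0000.
Total external benefit = MEB × x_m = 13 × 52.0000 = 676.0000.

€676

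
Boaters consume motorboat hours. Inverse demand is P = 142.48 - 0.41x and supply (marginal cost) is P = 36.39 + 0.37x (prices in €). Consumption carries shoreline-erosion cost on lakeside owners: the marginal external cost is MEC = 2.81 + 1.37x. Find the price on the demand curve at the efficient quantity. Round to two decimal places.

P = €122.78

Social marginal benefit = demand − MEC = 139.67 - 1.78x.
Set SMB = MC: 139.67 - 1.78x = 36.39 + 0.37x → x* = 48.0372.
Consumer price on the demand curve at x*: 142.48 − 0.41×48.0372 = 122.7847.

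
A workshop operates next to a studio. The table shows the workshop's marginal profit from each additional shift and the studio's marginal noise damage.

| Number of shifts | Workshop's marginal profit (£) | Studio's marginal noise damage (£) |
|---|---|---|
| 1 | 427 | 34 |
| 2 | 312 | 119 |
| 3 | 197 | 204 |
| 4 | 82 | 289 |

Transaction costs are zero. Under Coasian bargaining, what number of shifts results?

Bargaining reaches the level where marginal profit last exceeds marginal noise damage.
That holds through level 2 (312 ≥ 119) but not at 3 (197 < 204).

2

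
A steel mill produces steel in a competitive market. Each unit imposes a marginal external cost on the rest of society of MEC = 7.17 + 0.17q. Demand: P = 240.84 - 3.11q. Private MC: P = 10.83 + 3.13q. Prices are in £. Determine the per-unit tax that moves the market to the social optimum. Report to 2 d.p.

tax = £13.08 per unit

Social marginal cost = private MC + MEC = 18.00 + 3.30q.
Set SMC = demand: 18.00 + 3.30q = 240.84 - 3.11q → q* = 34.7644.
The Pigouvian tax equals MEC at q*: 7.17 + 0.17×34.7644 = 13.0799.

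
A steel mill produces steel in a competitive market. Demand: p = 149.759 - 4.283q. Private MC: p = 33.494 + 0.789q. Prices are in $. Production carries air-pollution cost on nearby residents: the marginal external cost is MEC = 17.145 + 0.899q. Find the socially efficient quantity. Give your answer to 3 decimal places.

Social marginal cost = private MC + MEC = 50.639 + 1.688q.
Set SMC = demand: 50.639 + 1.688q = 149.759 - 4.283q → q* = 16.6002.

q* = 16.600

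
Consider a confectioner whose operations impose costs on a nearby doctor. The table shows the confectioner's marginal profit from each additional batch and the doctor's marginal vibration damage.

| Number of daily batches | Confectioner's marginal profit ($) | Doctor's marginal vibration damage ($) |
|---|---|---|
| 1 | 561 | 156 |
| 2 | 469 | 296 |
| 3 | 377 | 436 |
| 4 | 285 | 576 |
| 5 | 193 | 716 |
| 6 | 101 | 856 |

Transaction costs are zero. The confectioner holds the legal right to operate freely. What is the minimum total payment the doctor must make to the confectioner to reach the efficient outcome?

$956

Left alone the confectioner would choose level 6 (marginal profit stays positive).
Efficient level: k* = 2 (marginal profit ≥ marginal vibration damage through 2).
The doctor must at least cover the confectioner's forgone profit from cutting 6→2: 377 + 285 + 193 + 101 = 956.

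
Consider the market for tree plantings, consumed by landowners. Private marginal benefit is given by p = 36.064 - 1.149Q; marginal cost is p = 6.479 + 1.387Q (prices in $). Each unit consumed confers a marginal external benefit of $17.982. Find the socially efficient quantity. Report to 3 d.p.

Social marginal benefit = demand + MEB = 54.046 - 1.149Q.
Set SMB = MC: 54.046 - 1.149Q = 6.479 + 1.387Q → Q* = 18.7567.

Q* = 18.757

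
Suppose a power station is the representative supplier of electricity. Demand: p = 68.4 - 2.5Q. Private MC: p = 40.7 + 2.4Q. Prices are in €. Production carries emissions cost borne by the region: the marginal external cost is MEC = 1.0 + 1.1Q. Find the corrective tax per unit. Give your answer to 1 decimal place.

tax = €5.9 per unit

Social marginal cost = private MC + MEC = 41.7 + 3.5Q.
Set SMC = demand: 41.7 + 3.5Q = 68.4 - 2.5Q → Q* = 4.4500.
The Pigouvian tax equals MEC at Q*: 1.0 + 1.1×4.4500 = 5.8950.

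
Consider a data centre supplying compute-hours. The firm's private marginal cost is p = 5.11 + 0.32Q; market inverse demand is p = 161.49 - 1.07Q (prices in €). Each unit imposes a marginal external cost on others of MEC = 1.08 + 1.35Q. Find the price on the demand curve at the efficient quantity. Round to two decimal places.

P = €100.84

Social marginal cost = private MC + MEC = 6.19 + 1.67Q.
Set SMC = demand: 6.19 + 1.67Q = 161.49 - 1.07Q → Q* = 56.6788.
Consumer price on the demand curve at Q*: 161.49 − 1.07×56.6788 = 100.8437.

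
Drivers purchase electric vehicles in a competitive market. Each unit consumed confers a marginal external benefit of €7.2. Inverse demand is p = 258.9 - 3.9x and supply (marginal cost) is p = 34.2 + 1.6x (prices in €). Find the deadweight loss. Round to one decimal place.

DWL = €4.7

Market equilibrium (private): 34.2 + 1.6x = 258.9 - 3.9x → x_m = 40.8545.
Social marginal benefit = demand + MEB = 266.1 - 3.9x.
Set SMB = MC: 266.1 - 3.9x = 34.2 + 1.6x → x* = 42.1636.
Between x* and x_m the wedge SMB − MC runs linearly from 0 to MEB(x_m), so the loss is a triangle.
DWL = ½ × 1.3091 × 7.2000 = 4.7128.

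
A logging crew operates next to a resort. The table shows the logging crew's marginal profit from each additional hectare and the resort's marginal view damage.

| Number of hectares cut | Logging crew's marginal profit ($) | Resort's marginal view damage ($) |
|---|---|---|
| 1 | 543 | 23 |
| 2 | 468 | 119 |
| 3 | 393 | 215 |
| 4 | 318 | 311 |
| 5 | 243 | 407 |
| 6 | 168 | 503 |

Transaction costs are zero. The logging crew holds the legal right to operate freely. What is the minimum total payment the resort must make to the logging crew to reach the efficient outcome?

$411

Left alone the logging crew would choose level 6 (marginal profit stays positive).
Efficient level: k* = 4 (marginal profit ≥ marginal view damage through 4).
The resort must at least cover the logging crew's forgone profit from cutting 6→4: 243 + 168 = 411.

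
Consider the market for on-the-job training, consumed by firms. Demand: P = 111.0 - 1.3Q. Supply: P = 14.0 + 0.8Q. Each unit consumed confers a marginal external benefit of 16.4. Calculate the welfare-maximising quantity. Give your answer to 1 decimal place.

Q* = 54.0

Social marginal benefit = demand + MEB = 127.4 - 1.3Q.
Set SMB = MC: 127.4 - 1.3Q = 14.0 + 0.8Q → Q* = 54.0000.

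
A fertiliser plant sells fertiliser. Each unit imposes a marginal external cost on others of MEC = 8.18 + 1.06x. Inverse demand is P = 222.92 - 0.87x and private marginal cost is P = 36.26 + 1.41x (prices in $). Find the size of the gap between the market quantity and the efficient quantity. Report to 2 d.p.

Market equilibrium (private): 36.26 + 1.41x = 222.92 - 0.87x → x_m = 81.8684.
Social marginal cost = private MC + MEC = 44.44 + 2.47x.
Set SMC = demand: 44.44 + 2.47x = 222.92 - 0.87x → x* = 53.4371.
Gap = |81.8684 − 53.4371| = 28.4313.

28.43 units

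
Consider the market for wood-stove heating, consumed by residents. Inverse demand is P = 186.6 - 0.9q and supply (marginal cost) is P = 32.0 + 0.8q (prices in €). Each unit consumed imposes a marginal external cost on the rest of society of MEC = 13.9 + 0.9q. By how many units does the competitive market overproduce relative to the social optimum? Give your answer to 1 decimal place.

Market equilibrium (private): 32.0 + 0.8q = 186.6 - 0.9q → q_m = 90.9412.
Social marginal benefit = demand − MEC = 172.7 - 1.8q.
Set SMB = MC: 172.7 - 1.8q = 32.0 + 0.8q → q* = 54.1154.
Gap = |90.9412 − 54.1154| = 36.8258.

36.8 units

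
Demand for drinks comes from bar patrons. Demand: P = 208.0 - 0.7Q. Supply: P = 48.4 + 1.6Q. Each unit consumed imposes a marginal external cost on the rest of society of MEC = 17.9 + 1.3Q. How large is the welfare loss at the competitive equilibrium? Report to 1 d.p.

DWL = 1623.3

Market equilibrium (private): 48.4 + 1.6Q = 208.0 - 0.7Q → Q_m = 69.3913.
Social marginal benefit = demand − MEC = 190.1 - 2.0Q.
Set SMB = MC: 190.1 - 2.0Q = 48.4 + 1.6Q → Q* = 39.3611.
The welfare-loss triangle has base |Q_m − Q*| and height MEC(Q_m) (the vertical gap between SMB and MC is zero at Q* and MEC at Q_m).
DWL = ½ × 30.0302 × 108.1087 = 1623.2629.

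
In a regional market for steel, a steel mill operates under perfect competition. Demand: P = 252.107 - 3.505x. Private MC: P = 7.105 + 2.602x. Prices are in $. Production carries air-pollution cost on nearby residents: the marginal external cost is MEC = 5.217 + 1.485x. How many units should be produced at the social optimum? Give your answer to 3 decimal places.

x* = 31.584

Social marginal cost = private MC + MEC = 12.322 + 4.087x.
Set SMC = demand: 12.322 + 4.087x = 252.107 - 3.505x → x* = 31.5839.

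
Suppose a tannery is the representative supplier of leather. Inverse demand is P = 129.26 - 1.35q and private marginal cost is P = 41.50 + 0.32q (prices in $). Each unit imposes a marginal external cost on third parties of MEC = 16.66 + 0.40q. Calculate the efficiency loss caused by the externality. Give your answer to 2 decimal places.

DWL = $342.95

Market equilibrium (private): 41.50 + 0.32q = 129.26 - 1.35q → q_m = 52.5509.
Social marginal cost = private MC + MEC = 58.16 + 0.72q.
Set SMC = demand: 58.16 + 0.72q = 129.26 - 1.35q → q* = 34.3478.
Height of the DWL triangle at q_m is SMC(q_m) − demand(q_m) = MEC(q_m) = 37.6804.
DWL = ½ × 18.2031 × 37.6804 = 342.9500.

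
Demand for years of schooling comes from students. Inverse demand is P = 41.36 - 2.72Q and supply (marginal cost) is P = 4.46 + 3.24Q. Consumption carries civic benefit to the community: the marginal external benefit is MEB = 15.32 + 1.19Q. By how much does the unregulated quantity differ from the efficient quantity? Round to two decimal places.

4.76 units

Market equilibrium (private): 4.46 + 3.24Q = 41.36 - 2.72Q → Q_m = 6.1913.
Social marginal benefit = demand + MEB = 56.68 - 1.53Q.
Set SMB = MC: 56.68 - 1.53Q = 4.46 + 3.24Q → Q* = 10.9476.
Gap = |6.1913 − 10.9476| = 4.7563.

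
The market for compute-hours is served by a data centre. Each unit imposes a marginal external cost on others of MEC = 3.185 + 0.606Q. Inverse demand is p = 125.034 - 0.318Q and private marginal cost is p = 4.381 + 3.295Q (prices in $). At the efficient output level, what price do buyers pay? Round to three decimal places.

P = $116.180

Social marginal cost = private MC + MEC = 7.566 + 3.901Q.
Set SMC = demand: 7.566 + 3.901Q = 125.034 - 0.318Q → Q* = 27.8426.
Consumer price on the demand curve at Q*: 125.034 − 0.318×27.8426 = 116.1801.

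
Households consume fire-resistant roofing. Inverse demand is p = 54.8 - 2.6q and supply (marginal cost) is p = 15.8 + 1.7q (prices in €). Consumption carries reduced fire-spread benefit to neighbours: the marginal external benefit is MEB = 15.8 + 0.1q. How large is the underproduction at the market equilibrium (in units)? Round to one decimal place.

Market equilibrium (private): 15.8 + 1.7q = 54.8 - 2.6q → q_m = 9.0698.
Social marginal benefit = demand + MEB = 70.6 - 2.5q.
Set SMB = MC: 70.6 - 2.5q = 15.8 + 1.7q → q* = 13.0476.
Gap = |9.0698 − 13.0476| = 3.9778.

4.0 units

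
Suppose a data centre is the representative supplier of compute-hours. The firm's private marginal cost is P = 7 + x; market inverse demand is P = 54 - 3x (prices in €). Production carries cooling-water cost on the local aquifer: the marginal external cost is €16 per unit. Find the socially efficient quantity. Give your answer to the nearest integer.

Social marginal cost = private MC + MEC = 23 + x.
Set SMC = demand: 23 + x = 54 - 3x → x* = 7.7500.

x* = 8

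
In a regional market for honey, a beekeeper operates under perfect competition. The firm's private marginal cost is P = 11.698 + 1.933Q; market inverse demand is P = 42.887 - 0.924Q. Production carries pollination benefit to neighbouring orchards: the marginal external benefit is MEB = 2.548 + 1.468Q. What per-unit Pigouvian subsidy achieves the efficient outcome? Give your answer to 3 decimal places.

Social marginal cost = private MC − MEB = 9.150 + 0.465Q.
Set SMC = demand: 9.150 + 0.465Q = 42.887 - 0.924Q → Q* = 24.2887.
The Pigouvian subsidy equals MEB at Q*: 2.548 + 1.468×24.2887 = 38.2038.

subsidy = 38.204 per unit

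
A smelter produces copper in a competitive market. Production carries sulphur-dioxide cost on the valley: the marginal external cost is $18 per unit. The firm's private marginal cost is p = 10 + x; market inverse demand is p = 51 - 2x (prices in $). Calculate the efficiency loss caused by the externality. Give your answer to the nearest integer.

Market equilibrium (private): 10 + x = 51 - 2x → x_m = 13.6667.
Social marginal cost = private MC + MEC = 28 + x.
Set SMC = demand: 28 + x = 51 - 2x → x* = 7.6667.
The welfare-loss triangle has base |x_m − x*| and height MEC(x_m) (the vertical gap between SMC and demand is zero at x* and MEC at x_m).
DWL = ½ × 6.0000 × 18.0000 = 54.0000.

DWL = $54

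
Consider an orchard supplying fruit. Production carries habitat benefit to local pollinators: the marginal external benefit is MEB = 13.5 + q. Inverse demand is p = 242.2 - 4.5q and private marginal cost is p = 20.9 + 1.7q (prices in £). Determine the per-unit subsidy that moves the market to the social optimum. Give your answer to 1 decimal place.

Social marginal cost = private MC − MEB = 7.4 + 0.7q.
Set SMC = demand: 7.4 + 0.7q = 242.2 - 4.5q → q* = 45.1538.
The Pigouvian subsidy equals MEB at q*: 13.5 + 1.0×45.1538 = 58.6538.

subsidy = £58.7 per unit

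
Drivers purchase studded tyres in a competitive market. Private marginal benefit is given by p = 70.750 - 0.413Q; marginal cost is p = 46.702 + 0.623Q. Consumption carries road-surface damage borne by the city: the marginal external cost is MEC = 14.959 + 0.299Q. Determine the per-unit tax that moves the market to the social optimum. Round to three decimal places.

Social marginal benefit = demand − MEC = 55.791 - 0.712Q.
Set SMB = MC: 55.791 - 0.712Q = 46.702 + 0.623Q → Q* = 6.8082.
The Pigouvian tax equals MEC at Q*: 14.959 + 0.299×6.8082 = 16.9947.

tax = 16.995 per unit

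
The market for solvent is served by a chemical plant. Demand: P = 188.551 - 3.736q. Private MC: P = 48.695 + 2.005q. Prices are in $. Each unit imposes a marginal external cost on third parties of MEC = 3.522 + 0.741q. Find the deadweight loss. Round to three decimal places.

DWL = $35.900

Market equilibrium (private): 48.695 + 2.005q = 188.551 - 3.736q → q_m = 24.3609.
Social marginal cost = private MC + MEC = 52.217 + 2.746q.
Set SMC = demand: 52.217 + 2.746q = 188.551 - 3.736q → q* = 21.0327.
The loss is the area between SMC and demand from q* to q_m; with linear curves that's a triangle of height MEC(q_m).
DWL = ½ × 3.3282 × 21.5734 = 35.9003.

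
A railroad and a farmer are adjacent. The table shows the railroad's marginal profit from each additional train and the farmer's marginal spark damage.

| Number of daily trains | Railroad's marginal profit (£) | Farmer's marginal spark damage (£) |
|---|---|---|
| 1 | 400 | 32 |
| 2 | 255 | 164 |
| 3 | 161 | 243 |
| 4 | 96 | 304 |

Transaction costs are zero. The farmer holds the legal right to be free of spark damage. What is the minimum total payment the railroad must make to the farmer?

Efficient level: marginal profit ≥ marginal spark damage through level 2, so k* = 2.
With the farmer holding the right, the railroad must at least compensate total damage at k*: 32 + 164 = 196.

£196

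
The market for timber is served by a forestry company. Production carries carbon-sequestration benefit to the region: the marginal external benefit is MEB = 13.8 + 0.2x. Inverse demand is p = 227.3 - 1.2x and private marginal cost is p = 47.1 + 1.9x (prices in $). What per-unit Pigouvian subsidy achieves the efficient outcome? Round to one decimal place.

subsidy = $27.2 per unit

Social marginal cost = private MC − MEB = 33.3 + 1.7x.
Set SMC = demand: 33.3 + 1.7x = 227.3 - 1.2x → x* = 66.8966.
The Pigouvian subsidy equals MEB at x*: 13.8 + 0.2×66.8966 = 27.1793.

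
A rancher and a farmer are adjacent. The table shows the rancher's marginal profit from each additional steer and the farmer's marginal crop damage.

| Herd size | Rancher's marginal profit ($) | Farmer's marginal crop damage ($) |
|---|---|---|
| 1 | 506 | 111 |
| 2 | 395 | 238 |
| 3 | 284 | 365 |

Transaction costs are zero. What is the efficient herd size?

2

Bargaining reaches the level where marginal profit last exceeds marginal crop damage.
That holds through level 2 (395 ≥ 238) but not at 3 (284 < 365).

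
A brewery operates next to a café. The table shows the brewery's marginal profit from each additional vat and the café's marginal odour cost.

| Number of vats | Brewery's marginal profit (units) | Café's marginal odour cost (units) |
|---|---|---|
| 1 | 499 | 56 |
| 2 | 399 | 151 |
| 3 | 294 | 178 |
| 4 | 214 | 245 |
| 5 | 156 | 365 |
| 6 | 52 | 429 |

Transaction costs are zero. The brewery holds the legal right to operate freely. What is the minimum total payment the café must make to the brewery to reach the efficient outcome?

Left alone the brewery would choose level 6 (marginal profit stays positive).
Efficient level: k* = 3 (marginal profit ≥ marginal odour cost through 3).
The café must at least cover the brewery's forgone profit from cutting 6→3: 214 + 156 + 52 = 422.

422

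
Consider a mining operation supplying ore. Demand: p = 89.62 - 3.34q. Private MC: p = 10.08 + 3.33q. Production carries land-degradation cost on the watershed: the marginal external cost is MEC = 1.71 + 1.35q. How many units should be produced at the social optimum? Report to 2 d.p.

q* = 9.70

Social marginal cost = private MC + MEC = 11.79 + 4.68q.
Set SMC = demand: 11.79 + 4.68q = 89.62 - 3.34q → q* = 9.7045.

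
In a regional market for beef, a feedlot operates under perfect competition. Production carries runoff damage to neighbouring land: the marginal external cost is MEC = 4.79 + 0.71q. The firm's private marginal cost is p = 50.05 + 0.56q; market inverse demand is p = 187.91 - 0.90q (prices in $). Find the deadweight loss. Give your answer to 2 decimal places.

Market equilibrium (private): 50.05 + 0.56q = 187.91 - 0.90q → q_m = 94.4247.
Social marginal cost = private MC + MEC = 54.84 + 1.27q.
Set SMC = demand: 54.84 + 1.27q = 187.91 - 0.90q → q* = 61.3226.
Height of the DWL triangle at q_m is SMC(q_m) − demand(q_m) = MEC(q_m) = 71.8315.
DWL = ½ × 33.1021 × 71.8315 = 1188.8867.

DWL = $1188.89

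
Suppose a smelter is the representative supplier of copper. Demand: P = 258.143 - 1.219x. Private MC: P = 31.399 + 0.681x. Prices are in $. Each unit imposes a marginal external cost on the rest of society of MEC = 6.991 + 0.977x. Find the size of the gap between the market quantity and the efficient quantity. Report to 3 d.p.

Market equilibrium (private): 31.399 + 0.681x = 258.143 - 1.219x → x_m = 119.3389.
Social marginal cost = private MC + MEC = 38.390 + 1.658x.
Set SMC = demand: 38.390 + 1.658x = 258.143 - 1.219x → x* = 76.3827.
Gap = |119.3389 − 76.3827| = 42.9562.

42.956 units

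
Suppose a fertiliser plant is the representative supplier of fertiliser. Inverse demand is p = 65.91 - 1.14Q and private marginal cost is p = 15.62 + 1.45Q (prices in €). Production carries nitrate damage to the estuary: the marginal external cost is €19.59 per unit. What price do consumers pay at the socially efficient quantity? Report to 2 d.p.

P = €52.40

Social marginal cost = private MC + MEC = 35.21 + 1.45Q.
Set SMC = demand: 35.21 + 1.45Q = 65.91 - 1.14Q → Q* = 11.8533.
Consumer price on the demand curve at Q*: 65.91 − 1.14×11.8533 = 52.3972.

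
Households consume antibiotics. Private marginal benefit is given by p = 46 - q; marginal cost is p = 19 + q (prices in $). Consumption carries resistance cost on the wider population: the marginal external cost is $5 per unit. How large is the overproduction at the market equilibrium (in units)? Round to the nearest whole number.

3 units

Market equilibrium (private): 19 + q = 46 - q → q_m = 13.5000.
Social marginal benefit = demand − MEC = 41 - q.
Set SMB = MC: 41 - q = 19 + q → q* = 11.0000.
Gap = |13.5000 − 11.0000| = 2.5000.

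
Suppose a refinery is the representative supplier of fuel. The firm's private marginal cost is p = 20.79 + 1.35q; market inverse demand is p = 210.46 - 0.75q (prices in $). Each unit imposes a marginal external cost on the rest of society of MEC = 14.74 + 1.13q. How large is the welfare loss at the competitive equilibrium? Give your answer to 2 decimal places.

Market equilibrium (private): 20.79 + 1.35q = 210.46 - 0.75q → q_m = 90.3190.
Social marginal cost = private MC + MEC = 35.53 + 2.48q.
Set SMC = demand: 35.53 + 2.48q = 210.46 - 0.75q → q* = 54.1579.
The loss is the area between SMC and demand from q* to q_m; with linear curves that's a triangle of height MEC(q_m).
DWL = ½ × 36.1611 × 116.8005 = 2111.8173.

DWL = $2111.82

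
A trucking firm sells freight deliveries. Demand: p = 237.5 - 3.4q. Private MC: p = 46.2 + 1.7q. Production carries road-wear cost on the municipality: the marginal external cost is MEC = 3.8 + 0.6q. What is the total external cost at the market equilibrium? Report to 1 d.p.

Market equilibrium (private): 46.2 + 1.7q = 237.5 - 3.4q → q_m = 37.5098.
Total external cost = ∫₀^{q_m} (3.8 + 0.6q) dq = 3.8×37.5098 + ½×0.6×37.5098² = 564.6328.

564.6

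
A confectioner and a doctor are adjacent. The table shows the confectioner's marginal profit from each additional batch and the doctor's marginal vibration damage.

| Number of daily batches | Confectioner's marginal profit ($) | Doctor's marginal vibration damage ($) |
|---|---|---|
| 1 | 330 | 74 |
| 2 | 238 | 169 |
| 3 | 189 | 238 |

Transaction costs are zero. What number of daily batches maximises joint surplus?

2

Bargaining reaches the level where marginal profit last exceeds marginal vibration damage.
That holds through level 2 (238 ≥ 169) but not at 3 (189 < 238).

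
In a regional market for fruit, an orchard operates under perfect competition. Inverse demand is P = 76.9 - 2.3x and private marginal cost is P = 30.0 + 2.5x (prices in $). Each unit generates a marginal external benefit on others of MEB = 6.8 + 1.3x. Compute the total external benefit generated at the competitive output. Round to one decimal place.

$128.5

Market equilibrium (private): 30.0 + 2.5x = 76.9 - 2.3x → x_m = 9.7708.
Total external benefit = ∫₀^{x_m} (6.8 + 1.3x) dx = 6.8×9.7708 + ½×1.3×9.7708² = 128.4960.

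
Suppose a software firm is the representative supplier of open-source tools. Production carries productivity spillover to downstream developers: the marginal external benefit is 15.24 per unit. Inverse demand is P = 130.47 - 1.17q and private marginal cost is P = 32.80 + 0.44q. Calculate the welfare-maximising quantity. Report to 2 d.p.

Social marginal cost = private MC − MEB = 17.56 + 0.44q.
Set SMC = demand: 17.56 + 0.44q = 130.47 - 1.17q → q* = 70.1304.

q* = 70.13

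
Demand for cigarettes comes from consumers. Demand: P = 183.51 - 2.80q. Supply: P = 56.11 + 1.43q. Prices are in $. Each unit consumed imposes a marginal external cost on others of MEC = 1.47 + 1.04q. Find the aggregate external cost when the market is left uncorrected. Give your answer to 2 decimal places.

$515.97

Market equilibrium (private): 56.11 + 1.43q = 183.51 - 2.80q → q_m = 30.1182.
Total external cost = ∫₀^{q_m} (1.47 + 1.04q) dq = 1.47×30.1182 + ½×1.04×30.1182² = 515.9689.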